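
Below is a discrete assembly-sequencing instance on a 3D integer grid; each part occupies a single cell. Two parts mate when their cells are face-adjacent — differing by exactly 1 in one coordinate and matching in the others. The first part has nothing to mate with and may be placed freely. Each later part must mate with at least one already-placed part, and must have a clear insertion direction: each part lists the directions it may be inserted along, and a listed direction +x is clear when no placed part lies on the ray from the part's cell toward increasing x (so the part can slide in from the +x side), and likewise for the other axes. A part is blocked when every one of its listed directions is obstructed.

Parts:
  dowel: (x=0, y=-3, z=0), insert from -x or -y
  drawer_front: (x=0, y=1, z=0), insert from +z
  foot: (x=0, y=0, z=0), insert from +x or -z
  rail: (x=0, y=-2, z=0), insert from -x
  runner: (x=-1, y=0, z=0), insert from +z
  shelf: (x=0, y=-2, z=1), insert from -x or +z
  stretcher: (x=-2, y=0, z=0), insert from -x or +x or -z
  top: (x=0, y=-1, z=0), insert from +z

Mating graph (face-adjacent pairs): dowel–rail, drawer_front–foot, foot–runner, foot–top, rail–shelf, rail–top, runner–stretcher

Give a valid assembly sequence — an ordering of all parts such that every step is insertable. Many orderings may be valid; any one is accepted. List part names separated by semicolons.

top; foot; runner; drawer_front; stretcher; rail; dowel; shelf

1. top@(0, -1, 0) [+z clear] — {top}
2. foot@(0, 0, 0) [+x clear] — {foot, top}
3. runner@(-1, 0, 0) [+z clear] — {foot, runner, top}
4. drawer_front@(0, 1, 0) [+z clear] — {drawer_front, foot, runner, top}
5. stretcher@(-2, 0, 0) [-x clear] — {drawer_front, foot, runner, stretcher, top}
6. rail@(0, -2, 0) [-x clear] — {drawer_front, foot, rail, runner, stretcher, top}
7. dowel@(0, -3, 0) [-x clear] — {dowel, drawer_front, foot, rail, runner, stretcher, top}
8. shelf@(0, -2, 1) [-x clear] — {dowel, drawer_front, foot, rail, runner, shelf, stretcher, top}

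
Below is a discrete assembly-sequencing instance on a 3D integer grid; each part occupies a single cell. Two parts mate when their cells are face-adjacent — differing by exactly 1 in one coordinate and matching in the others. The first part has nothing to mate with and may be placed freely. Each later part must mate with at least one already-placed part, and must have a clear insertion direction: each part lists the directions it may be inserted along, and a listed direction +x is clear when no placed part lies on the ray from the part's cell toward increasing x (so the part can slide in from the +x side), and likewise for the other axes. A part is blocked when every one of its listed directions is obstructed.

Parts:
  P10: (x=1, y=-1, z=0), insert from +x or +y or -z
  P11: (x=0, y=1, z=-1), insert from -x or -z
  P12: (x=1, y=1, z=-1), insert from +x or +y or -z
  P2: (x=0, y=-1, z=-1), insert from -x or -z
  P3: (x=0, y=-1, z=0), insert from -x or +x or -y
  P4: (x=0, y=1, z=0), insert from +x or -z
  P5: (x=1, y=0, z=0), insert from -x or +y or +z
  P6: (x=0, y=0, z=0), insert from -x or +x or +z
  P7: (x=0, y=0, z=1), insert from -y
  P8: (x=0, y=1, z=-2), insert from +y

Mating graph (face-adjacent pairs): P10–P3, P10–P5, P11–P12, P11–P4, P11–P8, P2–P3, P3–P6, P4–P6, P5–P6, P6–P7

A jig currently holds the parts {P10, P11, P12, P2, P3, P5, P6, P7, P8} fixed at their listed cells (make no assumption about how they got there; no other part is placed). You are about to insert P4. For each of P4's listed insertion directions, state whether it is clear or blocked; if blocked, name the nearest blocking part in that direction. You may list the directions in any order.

+x: ray from P4(0, 1, 0) has no placed part ⇒ clear
-z: nearest on ray is P11@(0, 1, -1) ⇒ blocked

+x: clear; -z: blocked by P11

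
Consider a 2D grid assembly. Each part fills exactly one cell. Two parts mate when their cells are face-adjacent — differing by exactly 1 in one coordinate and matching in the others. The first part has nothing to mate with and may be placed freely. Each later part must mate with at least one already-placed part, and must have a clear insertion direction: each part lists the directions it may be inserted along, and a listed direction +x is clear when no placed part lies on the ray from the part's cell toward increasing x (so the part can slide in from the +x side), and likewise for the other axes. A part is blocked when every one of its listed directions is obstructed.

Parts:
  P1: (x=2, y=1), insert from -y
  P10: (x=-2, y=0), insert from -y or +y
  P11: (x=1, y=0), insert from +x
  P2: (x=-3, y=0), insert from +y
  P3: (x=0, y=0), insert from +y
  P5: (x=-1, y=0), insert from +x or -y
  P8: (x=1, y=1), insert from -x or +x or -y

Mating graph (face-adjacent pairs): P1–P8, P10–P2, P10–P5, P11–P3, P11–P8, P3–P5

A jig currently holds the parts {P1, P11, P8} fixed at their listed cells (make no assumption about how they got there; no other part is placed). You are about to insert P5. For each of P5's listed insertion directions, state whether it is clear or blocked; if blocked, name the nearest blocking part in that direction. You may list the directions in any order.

+x: nearest on ray is P11@(1, 0) ⇒ blocked
-y: ray from P5(-1, 0) has no placed part ⇒ clear

+x: blocked by P11; -y: clear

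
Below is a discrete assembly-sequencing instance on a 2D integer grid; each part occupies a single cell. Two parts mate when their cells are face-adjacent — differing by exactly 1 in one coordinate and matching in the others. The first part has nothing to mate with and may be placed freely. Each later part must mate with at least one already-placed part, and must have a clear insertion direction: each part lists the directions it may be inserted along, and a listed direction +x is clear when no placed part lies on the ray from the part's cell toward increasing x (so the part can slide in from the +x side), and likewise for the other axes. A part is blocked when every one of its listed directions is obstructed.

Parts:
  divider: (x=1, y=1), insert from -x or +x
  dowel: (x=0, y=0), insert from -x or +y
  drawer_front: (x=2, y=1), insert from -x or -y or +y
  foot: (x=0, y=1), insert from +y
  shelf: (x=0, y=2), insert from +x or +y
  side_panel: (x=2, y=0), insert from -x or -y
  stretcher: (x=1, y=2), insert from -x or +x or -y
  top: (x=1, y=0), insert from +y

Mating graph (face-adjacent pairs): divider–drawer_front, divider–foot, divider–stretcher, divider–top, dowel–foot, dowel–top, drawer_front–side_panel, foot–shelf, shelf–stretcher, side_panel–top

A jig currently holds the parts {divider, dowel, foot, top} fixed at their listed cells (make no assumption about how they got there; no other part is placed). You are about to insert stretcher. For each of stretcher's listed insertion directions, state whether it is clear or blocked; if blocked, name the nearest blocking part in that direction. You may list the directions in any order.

-x: ray from stretcher(1, 2) has no placed part ⇒ clear
+x: ray from stretcher(1, 2) has no placed part ⇒ clear
-y: nearest on ray is divider@(1, 1) ⇒ blocked

+x: clear; -x: clear; -y: blocked by divider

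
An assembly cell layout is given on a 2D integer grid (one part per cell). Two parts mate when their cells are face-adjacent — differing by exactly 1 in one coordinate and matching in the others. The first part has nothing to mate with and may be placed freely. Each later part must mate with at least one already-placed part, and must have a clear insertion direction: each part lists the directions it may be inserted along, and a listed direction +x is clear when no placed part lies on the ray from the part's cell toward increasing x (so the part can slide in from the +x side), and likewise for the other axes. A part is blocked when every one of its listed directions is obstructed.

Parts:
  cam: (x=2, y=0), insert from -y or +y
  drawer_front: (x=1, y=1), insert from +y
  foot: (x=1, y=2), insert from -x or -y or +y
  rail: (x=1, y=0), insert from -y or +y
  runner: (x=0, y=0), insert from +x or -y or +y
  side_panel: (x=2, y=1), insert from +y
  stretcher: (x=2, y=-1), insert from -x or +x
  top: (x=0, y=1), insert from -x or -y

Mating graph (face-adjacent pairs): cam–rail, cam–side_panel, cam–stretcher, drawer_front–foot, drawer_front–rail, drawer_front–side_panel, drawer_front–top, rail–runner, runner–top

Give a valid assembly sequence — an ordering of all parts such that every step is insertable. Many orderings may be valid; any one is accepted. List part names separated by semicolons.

1. runner@(0, 0) [+x clear] — {runner}
2. rail@(1, 0) [-y clear] — {rail, runner}
3. drawer_front@(1, 1) [+y clear] — {drawer_front, rail, runner}
4. cam@(2, 0) [-y clear] — {cam, drawer_front, rail, runner}
5. top@(0, 1) [-x clear] — {cam, drawer_front, rail, runner, top}
6. stretcher@(2, -1) [-x clear] — {cam, drawer_front, rail, runner, stretcher, top}
7. foot@(1, 2) [-x clear] — {cam, drawer_front, foot, rail, runner, stretcher, top}
8. side_panel@(2, 1) [+y clear] — {cam, drawer_front, foot, rail, runner, side_panel, stretcher, top}

runner; rail; drawer_front; cam; top; stretcher; foot; side_panel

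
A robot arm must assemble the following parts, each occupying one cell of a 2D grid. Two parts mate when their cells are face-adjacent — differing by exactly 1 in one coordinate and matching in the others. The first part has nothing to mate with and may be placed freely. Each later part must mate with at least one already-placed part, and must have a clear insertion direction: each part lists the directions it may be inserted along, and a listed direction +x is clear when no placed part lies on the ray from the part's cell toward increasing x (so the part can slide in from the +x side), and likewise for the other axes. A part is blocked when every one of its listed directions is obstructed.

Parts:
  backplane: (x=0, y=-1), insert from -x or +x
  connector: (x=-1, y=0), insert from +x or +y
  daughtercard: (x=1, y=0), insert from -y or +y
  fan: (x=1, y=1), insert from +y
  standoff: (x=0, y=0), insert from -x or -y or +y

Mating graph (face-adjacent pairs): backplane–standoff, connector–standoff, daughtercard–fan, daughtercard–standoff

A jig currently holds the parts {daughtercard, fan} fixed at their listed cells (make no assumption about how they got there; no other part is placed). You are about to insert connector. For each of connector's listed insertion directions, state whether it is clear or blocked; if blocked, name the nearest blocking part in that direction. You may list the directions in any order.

+x: nearest on ray is daughtercard@(1, 0) ⇒ blocked
+y: ray from connector(-1, 0) has no placed part ⇒ clear

+x: blocked by daughtercard; +y: clear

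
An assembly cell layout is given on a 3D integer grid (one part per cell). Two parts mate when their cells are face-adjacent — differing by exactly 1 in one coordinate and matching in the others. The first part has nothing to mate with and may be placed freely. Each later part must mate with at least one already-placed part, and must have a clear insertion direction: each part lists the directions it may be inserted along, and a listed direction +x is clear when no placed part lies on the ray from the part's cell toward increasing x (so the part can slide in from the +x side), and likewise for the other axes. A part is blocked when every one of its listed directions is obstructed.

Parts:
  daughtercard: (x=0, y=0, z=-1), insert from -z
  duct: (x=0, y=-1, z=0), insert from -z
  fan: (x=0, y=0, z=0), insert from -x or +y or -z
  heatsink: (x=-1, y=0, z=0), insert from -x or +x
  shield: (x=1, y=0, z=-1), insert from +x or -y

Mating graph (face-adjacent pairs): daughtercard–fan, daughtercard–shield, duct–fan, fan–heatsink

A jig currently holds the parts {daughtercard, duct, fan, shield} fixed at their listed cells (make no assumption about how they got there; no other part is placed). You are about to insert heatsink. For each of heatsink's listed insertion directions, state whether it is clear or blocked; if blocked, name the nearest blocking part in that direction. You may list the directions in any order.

+x: blocked by fan; -x: clear

-x: ray from heatsink(-1, 0, 0) has no placed part ⇒ clear
+x: nearest on ray is fan@(0, 0, 0) ⇒ blocked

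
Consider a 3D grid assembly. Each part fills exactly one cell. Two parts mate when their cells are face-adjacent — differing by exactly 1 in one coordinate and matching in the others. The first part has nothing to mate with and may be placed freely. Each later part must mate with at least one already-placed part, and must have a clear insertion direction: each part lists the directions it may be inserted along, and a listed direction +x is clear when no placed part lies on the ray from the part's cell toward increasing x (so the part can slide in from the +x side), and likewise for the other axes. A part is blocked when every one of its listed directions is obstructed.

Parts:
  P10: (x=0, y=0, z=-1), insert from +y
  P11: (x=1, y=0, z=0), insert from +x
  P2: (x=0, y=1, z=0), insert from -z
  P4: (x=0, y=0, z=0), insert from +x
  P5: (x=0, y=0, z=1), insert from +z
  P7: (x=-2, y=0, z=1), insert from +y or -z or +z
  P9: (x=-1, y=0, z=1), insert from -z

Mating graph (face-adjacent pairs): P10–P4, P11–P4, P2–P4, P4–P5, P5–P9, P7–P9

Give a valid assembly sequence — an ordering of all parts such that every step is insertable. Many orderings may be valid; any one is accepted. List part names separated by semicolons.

P4; P5; P10; P2; P11; P9; P7

1. P4@(0, 0, 0) [+x clear] — {P4}
2. P5@(0, 0, 1) [+z clear] — {P4, P5}
3. P10@(0, 0, -1) [+y clear] — {P10, P4, P5}
4. P2@(0, 1, 0) [-z clear] — {P10, P2, P4, P5}
5. P11@(1, 0, 0) [+x clear] — {P10, P11, P2, P4, P5}
6. P9@(-1, 0, 1) [-z clear] — {P10, P11, P2, P4, P5, P9}
7. P7@(-2, 0, 1) [+y clear] — {P10, P11, P2, P4, P5, P7, P9}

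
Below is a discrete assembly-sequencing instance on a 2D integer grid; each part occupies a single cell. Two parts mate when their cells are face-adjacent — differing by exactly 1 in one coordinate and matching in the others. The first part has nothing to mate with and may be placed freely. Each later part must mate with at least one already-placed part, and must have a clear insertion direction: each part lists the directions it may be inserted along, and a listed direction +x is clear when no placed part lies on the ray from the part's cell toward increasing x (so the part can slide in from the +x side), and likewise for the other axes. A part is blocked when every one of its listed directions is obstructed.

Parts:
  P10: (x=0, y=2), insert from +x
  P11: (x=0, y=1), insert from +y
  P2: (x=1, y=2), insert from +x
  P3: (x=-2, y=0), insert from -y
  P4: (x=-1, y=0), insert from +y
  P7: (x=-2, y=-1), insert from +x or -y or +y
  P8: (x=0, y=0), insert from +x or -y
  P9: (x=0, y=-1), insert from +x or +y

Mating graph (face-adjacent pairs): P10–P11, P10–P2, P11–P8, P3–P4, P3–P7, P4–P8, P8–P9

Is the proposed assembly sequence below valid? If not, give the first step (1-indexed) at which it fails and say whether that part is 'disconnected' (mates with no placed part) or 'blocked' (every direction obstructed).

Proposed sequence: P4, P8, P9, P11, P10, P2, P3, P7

1. P4@(-1, 0) [+y clear] — {P4}
2. P8@(0, 0) [+x clear] — {P4, P8}
3. P9@(0, -1) [+x clear] — {P4, P8, P9}
4. P11@(0, 1) [+y clear] — {P11, P4, P8, P9}
5. P10@(0, 2) [+x clear] — {P10, P11, P4, P8, P9}
6. P2@(1, 2) [+x clear] — {P10, P11, P2, P4, P8, P9}
7. P3@(-2, 0) [-y clear] — {P10, P11, P2, P3, P4, P8, P9}
8. P7@(-2, -1) [-y clear] — {P10, P11, P2, P3, P4, P7, P8, P9}

Valid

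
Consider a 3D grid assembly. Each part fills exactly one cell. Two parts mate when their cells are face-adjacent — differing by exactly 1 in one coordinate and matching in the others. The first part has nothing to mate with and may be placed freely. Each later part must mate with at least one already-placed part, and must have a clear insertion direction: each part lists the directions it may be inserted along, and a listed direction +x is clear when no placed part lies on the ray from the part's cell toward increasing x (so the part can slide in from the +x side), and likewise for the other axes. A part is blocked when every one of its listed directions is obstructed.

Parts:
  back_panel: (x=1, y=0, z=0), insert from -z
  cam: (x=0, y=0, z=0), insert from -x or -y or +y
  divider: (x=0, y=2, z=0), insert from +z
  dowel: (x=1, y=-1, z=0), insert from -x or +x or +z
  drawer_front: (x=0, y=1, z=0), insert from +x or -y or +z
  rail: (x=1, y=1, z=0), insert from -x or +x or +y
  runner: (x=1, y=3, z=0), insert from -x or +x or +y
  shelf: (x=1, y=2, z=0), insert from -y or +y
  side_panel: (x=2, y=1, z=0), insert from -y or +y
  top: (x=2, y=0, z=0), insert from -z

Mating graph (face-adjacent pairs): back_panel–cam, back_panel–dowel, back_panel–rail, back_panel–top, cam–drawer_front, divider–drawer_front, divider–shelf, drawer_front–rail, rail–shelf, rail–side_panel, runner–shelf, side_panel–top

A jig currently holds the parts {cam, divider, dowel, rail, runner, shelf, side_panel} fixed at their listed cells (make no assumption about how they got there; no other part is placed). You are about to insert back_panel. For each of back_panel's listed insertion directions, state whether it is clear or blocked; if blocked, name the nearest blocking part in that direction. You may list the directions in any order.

-z: ray from back_panel(1, 0, 0) has no placed part ⇒ clear

-z: clear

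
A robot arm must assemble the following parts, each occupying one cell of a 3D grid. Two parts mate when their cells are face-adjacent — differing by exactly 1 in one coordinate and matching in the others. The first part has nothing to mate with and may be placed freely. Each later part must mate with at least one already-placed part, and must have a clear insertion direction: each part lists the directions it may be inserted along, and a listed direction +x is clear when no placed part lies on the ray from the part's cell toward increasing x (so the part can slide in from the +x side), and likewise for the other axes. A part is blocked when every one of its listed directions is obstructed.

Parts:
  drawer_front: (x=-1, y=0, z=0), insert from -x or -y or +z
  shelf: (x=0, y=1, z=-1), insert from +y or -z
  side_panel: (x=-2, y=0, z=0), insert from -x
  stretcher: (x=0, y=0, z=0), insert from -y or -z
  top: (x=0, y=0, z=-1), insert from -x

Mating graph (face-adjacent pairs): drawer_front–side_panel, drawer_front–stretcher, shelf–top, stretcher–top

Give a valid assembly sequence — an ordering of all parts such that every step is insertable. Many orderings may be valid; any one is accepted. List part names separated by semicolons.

1. drawer_front@(-1, 0, 0) [-x clear] — {drawer_front}
2. stretcher@(0, 0, 0) [-y clear] — {drawer_front, stretcher}
3. side_panel@(-2, 0, 0) [-x clear] — {drawer_front, side_panel, stretcher}
4. top@(0, 0, -1) [-x clear] — {drawer_front, side_panel, stretcher, top}
5. shelf@(0, 1, -1) [+y clear] — {drawer_front, shelf, side_panel, stretcher, top}

drawer_front; stretcher; side_panel; top; shelf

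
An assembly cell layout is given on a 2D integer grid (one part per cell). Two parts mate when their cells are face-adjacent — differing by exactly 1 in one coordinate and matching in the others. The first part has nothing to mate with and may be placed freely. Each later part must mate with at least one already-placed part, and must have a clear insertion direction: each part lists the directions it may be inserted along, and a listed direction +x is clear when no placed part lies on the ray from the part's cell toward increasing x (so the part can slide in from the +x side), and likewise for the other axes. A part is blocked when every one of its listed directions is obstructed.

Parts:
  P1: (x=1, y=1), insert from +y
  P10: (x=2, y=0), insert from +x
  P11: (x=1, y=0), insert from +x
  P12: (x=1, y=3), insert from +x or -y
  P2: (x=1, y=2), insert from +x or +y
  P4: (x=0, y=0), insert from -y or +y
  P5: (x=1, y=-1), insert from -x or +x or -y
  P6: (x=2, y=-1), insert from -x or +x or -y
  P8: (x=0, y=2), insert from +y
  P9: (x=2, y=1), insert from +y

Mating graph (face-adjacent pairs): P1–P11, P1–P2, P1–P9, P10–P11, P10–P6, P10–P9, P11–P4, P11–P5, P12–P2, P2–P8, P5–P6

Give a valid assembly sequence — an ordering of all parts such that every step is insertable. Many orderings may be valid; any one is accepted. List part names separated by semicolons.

P9; P1; P2; P8; P11; P5; P6; P4; P10; P12

1. P9@(2, 1) [+y clear] — {P9}
2. P1@(1, 1) [+y clear] — {P1, P9}
3. P2@(1, 2) [+x clear] — {P1, P2, P9}
4. P8@(0, 2) [+y clear] — {P1, P2, P8, P9}
5. P11@(1, 0) [+x clear] — {P1, P11, P2, P8, P9}
6. P5@(1, -1) [-x clear] — {P1, P11, P2, P5, P8, P9}
7. P6@(2, -1) [+x clear] — {P1, P11, P2, P5, P6, P8, P9}
8. P4@(0, 0) [-y clear] — {P1, P11, P2, P4, P5, P6, P8, P9}
9. P10@(2, 0) [+x clear] — {P1, P10, P11, P2, P4, P5, P6, P8, P9}
10. P12@(1, 3) [+x clear] — {P1, P10, P11, P12, P2, P4, P5, P6, P8, P9}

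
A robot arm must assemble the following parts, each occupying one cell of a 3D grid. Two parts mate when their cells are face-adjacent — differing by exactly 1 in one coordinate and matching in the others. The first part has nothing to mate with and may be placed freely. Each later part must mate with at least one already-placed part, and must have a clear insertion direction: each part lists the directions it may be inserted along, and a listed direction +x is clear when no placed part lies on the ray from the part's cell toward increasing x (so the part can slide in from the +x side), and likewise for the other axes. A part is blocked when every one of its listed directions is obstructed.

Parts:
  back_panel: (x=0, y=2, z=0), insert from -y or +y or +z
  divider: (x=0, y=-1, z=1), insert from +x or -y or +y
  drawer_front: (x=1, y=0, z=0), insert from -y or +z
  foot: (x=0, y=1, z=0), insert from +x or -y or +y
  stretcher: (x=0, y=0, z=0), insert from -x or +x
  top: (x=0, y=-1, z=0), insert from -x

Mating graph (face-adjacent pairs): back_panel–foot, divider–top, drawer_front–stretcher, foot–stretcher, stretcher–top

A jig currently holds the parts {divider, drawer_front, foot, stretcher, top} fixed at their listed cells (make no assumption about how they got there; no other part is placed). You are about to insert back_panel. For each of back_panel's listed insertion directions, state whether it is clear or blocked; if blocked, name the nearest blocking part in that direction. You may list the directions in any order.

-y: nearest on ray is foot@(0, 1, 0) ⇒ blocked
+y: ray from back_panel(0, 2, 0) has no placed part ⇒ clear
+z: ray from back_panel(0, 2, 0) has no placed part ⇒ clear

+y: clear; +z: clear; -y: blocked by foot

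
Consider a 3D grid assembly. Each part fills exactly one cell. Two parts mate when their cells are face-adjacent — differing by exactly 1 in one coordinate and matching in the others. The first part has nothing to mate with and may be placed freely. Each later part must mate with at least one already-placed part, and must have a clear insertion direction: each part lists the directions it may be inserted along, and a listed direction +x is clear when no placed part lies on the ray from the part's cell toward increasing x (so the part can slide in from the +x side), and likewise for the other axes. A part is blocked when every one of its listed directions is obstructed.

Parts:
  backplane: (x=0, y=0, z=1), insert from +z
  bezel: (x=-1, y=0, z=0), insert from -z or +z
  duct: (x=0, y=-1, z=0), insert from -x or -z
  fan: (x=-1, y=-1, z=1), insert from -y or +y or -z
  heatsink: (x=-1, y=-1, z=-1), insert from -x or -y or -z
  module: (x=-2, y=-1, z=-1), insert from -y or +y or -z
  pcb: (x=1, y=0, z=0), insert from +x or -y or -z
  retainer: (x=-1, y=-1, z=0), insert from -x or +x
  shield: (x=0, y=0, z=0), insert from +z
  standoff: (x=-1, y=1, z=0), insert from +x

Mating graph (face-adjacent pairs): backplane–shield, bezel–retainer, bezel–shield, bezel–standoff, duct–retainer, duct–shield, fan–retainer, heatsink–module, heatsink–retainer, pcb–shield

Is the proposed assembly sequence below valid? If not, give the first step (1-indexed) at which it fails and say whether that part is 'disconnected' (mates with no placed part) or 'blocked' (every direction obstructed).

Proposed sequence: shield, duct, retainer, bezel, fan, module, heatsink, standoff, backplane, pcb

1. shield@(0, 0, 0) [+z clear] — {shield}
2. duct@(0, -1, 0) [-x clear] — {duct, shield}
3. retainer@(-1, -1, 0) [-x clear] — {duct, retainer, shield}
4. bezel@(-1, 0, 0) [-z clear] — {bezel, duct, retainer, shield}
5. fan@(-1, -1, 1) [-y clear] — {bezel, duct, fan, retainer, shield}
6. module@(-2, -1, -1) — no placed neighbour ⇒ disconnected

Invalid at step 6 (disconnected)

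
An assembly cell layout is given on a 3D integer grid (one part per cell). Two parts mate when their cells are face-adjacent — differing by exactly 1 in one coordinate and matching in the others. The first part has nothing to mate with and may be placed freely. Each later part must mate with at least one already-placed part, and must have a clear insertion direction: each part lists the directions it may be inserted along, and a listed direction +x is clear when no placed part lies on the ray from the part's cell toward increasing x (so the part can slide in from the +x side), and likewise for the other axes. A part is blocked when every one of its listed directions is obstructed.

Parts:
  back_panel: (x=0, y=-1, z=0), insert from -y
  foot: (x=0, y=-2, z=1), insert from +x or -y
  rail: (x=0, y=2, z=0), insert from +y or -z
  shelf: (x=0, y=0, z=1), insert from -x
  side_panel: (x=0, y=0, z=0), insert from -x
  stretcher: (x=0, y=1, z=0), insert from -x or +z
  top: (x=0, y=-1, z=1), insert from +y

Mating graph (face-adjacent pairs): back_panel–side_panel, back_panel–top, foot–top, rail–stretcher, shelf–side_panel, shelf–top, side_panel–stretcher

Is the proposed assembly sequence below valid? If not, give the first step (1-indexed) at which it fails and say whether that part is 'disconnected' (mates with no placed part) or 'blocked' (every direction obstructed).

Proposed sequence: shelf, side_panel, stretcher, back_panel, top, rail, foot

Invalid at step 5 (blocked)

1. shelf@(0, 0, 1) [-x clear] — {shelf}
2. side_panel@(0, 0, 0) [-x clear] — {shelf, side_panel}
3. stretcher@(0, 1, 0) [-x clear] — {shelf, side_panel, stretcher}
4. back_panel@(0, -1, 0) [-y clear] — {back_panel, shelf, side_panel, stretcher}
5. top@(0, -1, 1) — +y all obstructed ⇒ blocked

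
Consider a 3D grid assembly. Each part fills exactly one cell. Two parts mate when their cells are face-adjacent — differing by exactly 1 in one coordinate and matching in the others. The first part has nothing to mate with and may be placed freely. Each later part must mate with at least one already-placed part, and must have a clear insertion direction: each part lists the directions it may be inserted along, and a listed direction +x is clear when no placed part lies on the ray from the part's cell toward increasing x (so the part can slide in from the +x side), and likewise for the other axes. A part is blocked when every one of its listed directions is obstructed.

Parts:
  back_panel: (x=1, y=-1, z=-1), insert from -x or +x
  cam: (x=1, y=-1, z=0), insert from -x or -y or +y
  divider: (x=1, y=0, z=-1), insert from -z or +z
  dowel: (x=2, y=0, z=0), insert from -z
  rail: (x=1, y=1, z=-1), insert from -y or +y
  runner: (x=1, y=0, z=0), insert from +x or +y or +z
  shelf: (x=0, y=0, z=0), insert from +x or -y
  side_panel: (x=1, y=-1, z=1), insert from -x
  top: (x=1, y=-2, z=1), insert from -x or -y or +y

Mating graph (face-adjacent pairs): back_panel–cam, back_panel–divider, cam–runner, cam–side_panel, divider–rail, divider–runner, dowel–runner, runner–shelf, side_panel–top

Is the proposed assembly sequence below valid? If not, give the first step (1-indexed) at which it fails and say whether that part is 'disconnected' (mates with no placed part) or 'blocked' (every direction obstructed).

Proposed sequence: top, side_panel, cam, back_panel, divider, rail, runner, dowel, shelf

1. top@(1, -2, 1) [-x clear] — {top}
2. side_panel@(1, -1, 1) [-x clear] — {side_panel, top}
3. cam@(1, -1, 0) [-x clear] — {cam, side_panel, top}
4. back_panel@(1, -1, -1) [-x clear] — {back_panel, cam, side_panel, top}
5. divider@(1, 0, -1) [-z clear] — {back_panel, cam, divider, side_panel, top}
6. rail@(1, 1, -1) [+y clear] — {back_panel, cam, divider, rail, side_panel, top}
7. runner@(1, 0, 0) [+x clear] — {back_panel, cam, divider, rail, runner, side_panel, top}
8. dowel@(2, 0, 0) [-z clear] — {back_panel, cam, divider, dowel, rail, runner, side_panel, top}
9. shelf@(0, 0, 0) [-y clear] — {back_panel, cam, divider, dowel, rail, runner, shelf, side_panel, top}

Valid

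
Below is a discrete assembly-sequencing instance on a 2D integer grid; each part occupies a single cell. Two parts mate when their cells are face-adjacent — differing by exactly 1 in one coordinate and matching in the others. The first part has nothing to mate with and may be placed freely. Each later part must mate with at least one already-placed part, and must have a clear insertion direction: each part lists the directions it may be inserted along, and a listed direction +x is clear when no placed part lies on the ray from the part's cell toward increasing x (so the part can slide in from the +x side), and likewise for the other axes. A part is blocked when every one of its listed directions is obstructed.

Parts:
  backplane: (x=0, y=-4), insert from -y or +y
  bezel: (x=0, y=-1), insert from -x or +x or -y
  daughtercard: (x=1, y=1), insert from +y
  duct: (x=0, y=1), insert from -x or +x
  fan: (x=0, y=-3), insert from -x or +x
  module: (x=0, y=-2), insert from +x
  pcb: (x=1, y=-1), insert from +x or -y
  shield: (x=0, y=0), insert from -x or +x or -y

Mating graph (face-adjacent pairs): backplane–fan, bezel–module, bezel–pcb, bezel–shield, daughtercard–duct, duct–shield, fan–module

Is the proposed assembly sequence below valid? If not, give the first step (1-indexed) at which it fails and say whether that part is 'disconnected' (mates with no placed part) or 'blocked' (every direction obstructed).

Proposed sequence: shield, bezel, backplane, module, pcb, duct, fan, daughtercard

Invalid at step 3 (disconnected)

1. shield@(0, 0) [-x clear] — {shield}
2. bezel@(0, -1) [-x clear] — {bezel, shield}
3. backplane@(0, -4) — no placed neighbour ⇒ disconnected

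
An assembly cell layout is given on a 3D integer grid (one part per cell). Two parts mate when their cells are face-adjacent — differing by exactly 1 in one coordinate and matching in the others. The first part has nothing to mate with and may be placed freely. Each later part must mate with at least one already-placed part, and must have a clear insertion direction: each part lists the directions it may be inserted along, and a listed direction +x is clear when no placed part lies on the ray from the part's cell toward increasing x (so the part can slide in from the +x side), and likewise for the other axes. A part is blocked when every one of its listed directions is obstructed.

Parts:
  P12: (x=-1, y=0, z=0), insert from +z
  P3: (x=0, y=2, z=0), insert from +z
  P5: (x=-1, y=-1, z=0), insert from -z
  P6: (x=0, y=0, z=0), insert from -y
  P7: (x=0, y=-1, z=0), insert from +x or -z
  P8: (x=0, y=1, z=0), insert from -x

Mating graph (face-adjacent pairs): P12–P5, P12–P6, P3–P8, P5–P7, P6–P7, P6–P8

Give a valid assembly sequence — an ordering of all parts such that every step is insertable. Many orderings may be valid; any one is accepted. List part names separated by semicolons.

P5; P12; P6; P8; P7; P3

1. P5@(-1, -1, 0) [-z clear] — {P5}
2. P12@(-1, 0, 0) [+z clear] — {P12, P5}
3. P6@(0, 0, 0) [-y clear] — {P12, P5, P6}
4. P8@(0, 1, 0) [-x clear] — {P12, P5, P6, P8}
5. P7@(0, -1, 0) [+x clear] — {P12, P5, P6, P7, P8}
6. P3@(0, 2, 0) [+z clear] — {P12, P3, P5, P6, P7, P8}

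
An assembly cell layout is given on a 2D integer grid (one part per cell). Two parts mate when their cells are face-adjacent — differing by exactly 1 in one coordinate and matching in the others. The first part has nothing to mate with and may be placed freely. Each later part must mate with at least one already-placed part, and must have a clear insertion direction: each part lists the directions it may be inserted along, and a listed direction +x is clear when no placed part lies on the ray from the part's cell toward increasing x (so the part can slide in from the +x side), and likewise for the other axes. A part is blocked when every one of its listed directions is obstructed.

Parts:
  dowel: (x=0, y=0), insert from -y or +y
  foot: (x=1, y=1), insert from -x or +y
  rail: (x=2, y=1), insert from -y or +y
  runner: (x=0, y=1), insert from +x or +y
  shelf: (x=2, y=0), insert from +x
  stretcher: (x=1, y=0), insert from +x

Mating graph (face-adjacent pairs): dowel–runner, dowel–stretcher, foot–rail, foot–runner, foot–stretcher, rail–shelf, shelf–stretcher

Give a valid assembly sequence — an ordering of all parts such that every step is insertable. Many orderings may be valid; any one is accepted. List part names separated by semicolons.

stretcher; foot; shelf; runner; rail; dowel

1. stretcher@(1, 0) [+x clear] — {stretcher}
2. foot@(1, 1) [-x clear] — {foot, stretcher}
3. shelf@(2, 0) [+x clear] — {foot, shelf, stretcher}
4. runner@(0, 1) [+y clear] — {foot, runner, shelf, stretcher}
5. rail@(2, 1) [+y clear] — {foot, rail, runner, shelf, stretcher}
6. dowel@(0, 0) [-y clear] — {dowel, foot, rail, runner, shelf, stretcher}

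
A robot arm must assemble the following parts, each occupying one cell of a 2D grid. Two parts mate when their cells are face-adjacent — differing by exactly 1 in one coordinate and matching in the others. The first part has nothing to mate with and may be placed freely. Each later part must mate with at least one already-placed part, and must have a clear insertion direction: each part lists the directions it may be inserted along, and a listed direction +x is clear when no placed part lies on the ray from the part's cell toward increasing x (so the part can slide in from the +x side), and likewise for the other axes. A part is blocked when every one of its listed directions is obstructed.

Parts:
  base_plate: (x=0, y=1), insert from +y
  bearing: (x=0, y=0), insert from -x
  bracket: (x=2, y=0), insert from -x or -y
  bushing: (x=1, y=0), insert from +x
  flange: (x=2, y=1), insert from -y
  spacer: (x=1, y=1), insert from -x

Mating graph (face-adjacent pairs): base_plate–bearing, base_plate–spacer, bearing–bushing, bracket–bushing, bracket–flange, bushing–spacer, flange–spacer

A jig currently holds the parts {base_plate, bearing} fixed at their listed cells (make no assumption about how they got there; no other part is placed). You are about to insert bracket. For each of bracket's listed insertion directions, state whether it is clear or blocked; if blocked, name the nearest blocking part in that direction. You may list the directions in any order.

-x: nearest on ray is bearing@(0, 0) ⇒ blocked
-y: ray from bracket(2, 0) has no placed part ⇒ clear

-x: blocked by bearing; -y: clear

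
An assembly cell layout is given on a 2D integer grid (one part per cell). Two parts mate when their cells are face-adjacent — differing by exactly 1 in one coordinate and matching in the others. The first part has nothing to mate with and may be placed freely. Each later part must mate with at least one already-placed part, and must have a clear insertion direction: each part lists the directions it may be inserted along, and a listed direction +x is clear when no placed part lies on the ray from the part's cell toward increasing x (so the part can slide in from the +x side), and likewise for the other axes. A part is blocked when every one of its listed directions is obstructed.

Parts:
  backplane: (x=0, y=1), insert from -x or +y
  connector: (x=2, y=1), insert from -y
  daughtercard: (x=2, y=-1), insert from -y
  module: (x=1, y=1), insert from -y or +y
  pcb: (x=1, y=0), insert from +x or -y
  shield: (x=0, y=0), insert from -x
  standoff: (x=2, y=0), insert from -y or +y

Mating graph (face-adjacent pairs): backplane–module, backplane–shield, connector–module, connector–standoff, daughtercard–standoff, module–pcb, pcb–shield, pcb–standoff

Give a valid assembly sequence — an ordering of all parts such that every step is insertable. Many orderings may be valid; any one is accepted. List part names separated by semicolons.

shield; backplane; pcb; module; connector; standoff; daughtercard

1. shield@(0, 0) [-x clear] — {shield}
2. backplane@(0, 1) [-x clear] — {backplane, shield}
3. pcb@(1, 0) [+x clear] — {backplane, pcb, shield}
4. module@(1, 1) [+y clear] — {backplane, module, pcb, shield}
5. connector@(2, 1) [-y clear] — {backplane, connector, module, pcb, shield}
6. standoff@(2, 0) [-y clear] — {backplane, connector, module, pcb, shield, standoff}
7. daughtercard@(2, -1) [-y clear] — {backplane, connector, daughtercard, module, pcb, shield, standoff}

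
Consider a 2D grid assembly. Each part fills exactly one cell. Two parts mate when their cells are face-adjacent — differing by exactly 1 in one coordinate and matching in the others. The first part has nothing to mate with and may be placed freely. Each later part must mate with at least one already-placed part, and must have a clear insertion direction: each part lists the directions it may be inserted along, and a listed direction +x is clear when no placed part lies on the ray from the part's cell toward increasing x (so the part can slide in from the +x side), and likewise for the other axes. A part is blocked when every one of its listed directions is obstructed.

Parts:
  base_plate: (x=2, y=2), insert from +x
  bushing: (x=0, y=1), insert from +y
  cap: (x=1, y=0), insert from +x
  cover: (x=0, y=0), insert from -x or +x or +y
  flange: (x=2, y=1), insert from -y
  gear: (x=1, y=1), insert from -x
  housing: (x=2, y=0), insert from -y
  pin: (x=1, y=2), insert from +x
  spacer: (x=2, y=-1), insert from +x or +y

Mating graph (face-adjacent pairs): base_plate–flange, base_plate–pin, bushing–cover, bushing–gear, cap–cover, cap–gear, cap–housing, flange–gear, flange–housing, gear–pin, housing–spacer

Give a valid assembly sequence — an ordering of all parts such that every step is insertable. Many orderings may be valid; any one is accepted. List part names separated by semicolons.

cover; cap; gear; bushing; flange; pin; housing; spacer; base_plate

1. cover@(0, 0) [-x clear] — {cover}
2. cap@(1, 0) [+x clear] — {cap, cover}
3. gear@(1, 1) [-x clear] — {cap, cover, gear}
4. bushing@(0, 1) [+y clear] — {bushing, cap, cover, gear}
5. flange@(2, 1) [-y clear] — {bushing, cap, cover, flange, gear}
6. pin@(1, 2) [+x clear] — {bushing, cap, cover, flange, gear, pin}
7. housing@(2, 0) [-y clear] — {bushing, cap, cover, flange, gear, housing, pin}
8. spacer@(2, -1) [+x clear] — {bushing, cap, cover, flange, gear, housing, pin, spacer}
9. base_plate@(2, 2) [+x clear] — {base_plate, bushing, cap, cover, flange, gear, housing, pin, spacer}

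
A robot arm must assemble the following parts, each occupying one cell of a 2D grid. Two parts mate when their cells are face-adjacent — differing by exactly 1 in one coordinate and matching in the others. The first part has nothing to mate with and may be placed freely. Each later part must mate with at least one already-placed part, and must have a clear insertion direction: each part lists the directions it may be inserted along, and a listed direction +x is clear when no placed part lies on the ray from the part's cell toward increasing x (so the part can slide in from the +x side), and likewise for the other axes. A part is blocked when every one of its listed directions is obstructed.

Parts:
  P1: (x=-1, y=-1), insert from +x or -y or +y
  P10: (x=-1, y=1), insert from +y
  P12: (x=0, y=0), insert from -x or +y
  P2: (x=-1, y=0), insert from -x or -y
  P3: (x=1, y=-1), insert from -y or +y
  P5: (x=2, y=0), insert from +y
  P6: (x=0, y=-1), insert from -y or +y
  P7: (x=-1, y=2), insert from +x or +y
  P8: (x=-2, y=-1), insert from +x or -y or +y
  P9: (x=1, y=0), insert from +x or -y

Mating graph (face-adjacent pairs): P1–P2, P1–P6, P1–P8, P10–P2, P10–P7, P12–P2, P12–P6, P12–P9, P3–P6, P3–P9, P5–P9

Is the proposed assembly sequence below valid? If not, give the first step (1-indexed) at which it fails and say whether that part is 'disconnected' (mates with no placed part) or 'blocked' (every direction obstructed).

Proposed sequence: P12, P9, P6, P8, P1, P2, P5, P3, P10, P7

1. P12@(0, 0) [-x clear] — {P12}
2. P9@(1, 0) [+x clear] — {P12, P9}
3. P6@(0, -1) [-y clear] — {P12, P6, P9}
4. P8@(-2, -1) — no placed neighbour ⇒ disconnected

Invalid at step 4 (disconnected)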